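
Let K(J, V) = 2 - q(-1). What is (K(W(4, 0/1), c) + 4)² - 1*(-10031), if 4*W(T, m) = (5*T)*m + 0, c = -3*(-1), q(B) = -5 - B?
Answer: 10131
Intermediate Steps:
c = 3
W(T, m) = 5*T*m/4 (W(T, m) = ((5*T)*m + 0)/4 = (5*T*m + 0)/4 = (5*T*m)/4 = 5*T*m/4)
K(J, V) = 6 (K(J, V) = 2 - (-5 - 1*(-1)) = 2 - (-5 + 1) = 2 - 1*(-4) = 2 + 4 = 6)
(K(W(4, 0/1), c) + 4)² - 1*(-10031) = (6 + 4)² - 1*(-10031) = 10² + 10031 = 100 + 10031 = 10131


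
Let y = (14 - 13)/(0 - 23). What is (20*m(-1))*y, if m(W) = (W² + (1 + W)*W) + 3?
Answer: -80/23 ≈ -3.4783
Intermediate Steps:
y = -1/23 (y = 1/(-23) = 1*(-1/23) = -1/23 ≈ -0.043478)
m(W) = 3 + W² + W*(1 + W) (m(W) = (W² + W*(1 + W)) + 3 = 3 + W² + W*(1 + W))
(20*m(-1))*y = (20*(3 - 1 + 2*(-1)²))*(-1/23) = (20*(3 - 1 + 2*1))*(-1/23) = (20*(3 - 1 + 2))*(-1/23) = (20*4)*(-1/23) = 80*(-1/23) = -80/23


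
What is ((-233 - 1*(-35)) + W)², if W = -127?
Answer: 105625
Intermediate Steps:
((-233 - 1*(-35)) + W)² = ((-233 - 1*(-35)) - 127)² = ((-233 + 35) - 127)² = (-198 - 127)² = (-325)² = 105625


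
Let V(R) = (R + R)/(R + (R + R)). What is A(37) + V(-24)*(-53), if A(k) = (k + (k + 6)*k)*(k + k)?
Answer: 361310/3 ≈ 1.2044e+5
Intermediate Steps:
V(R) = ⅔ (V(R) = (2*R)/(R + 2*R) = (2*R)/((3*R)) = (2*R)*(1/(3*R)) = ⅔)
A(k) = 2*k*(k + k*(6 + k)) (A(k) = (k + (6 + k)*k)*(2*k) = (k + k*(6 + k))*(2*k) = 2*k*(k + k*(6 + k)))
A(37) + V(-24)*(-53) = 2*37²*(7 + 37) + (⅔)*(-53) = 2*1369*44 - 106/3 = 120472 - 106/3 = 361310/3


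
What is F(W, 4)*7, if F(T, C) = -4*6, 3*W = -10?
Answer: -168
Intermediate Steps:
W = -10/3 (W = (⅓)*(-10) = -10/3 ≈ -3.3333)
F(T, C) = -24
F(W, 4)*7 = -24*7 = -168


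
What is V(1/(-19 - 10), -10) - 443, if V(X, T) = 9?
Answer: -434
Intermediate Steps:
V(1/(-19 - 10), -10) - 443 = 9 - 443 = -434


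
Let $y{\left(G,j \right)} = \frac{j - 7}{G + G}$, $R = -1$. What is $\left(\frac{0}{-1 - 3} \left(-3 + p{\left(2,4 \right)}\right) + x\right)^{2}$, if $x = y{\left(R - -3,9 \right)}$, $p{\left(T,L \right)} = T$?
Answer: $\frac{1}{4} \approx 0.25$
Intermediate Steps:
$y{\left(G,j \right)} = \frac{-7 + j}{2 G}$
$x = \frac{1}{2}$ ($x = \frac{-7 + 9}{2 \left(-1 - -3\right)} = \frac{1}{2} \frac{1}{-1 + 3} \cdot 2 = \frac{1}{2} \cdot \frac{1}{2} \cdot 2 = \frac{1}{2} \approx 0.5$)
$\left(\frac{0}{-1 - 3} \left(-3 + p{\left(2,4 \right)}\right) + x\right)^{2} = \left(\frac{0}{-1 - 3} \left(-3 + 2\right) + \frac{1}{2}\right)^{2} = \left(\frac{0}{-1 - 3} \left(-1\right) + \frac{1}{2}\right)^{2} = \left(\frac{0}{-4} \left(-1\right) + \frac{1}{2}\right)^{2} = \left(0 \left(- \frac{1}{4}\right) \left(-1\right) + \frac{1}{2}\right)^{2} = \left(0 \left(-1\right) + \frac{1}{2}\right)^{2} = \left(0 + \frac{1}{2}\right)^{2} = \left(\frac{1}{2}\right)^{2} = \frac{1}{4}$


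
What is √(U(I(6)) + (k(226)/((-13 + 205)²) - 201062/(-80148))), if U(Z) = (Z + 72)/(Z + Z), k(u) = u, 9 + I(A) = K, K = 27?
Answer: √8246618458882/1282368 ≈ 2.2394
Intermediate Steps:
I(A) = 18 (I(A) = -9 + 27 = 18)
U(Z) = (72 + Z)/(2*Z) (U(Z) = (72 + Z)/((2*Z)) = (72 + Z)*(1/(2*Z)) = (72 + Z)/(2*Z))
√(U(I(6)) + (k(226)/((-13 + 205)²) - 201062/(-80148))) = √((½)*(72 + 18)/18 + (226/((-13 + 205)²) - 201062/(-80148))) = √((½)*(1/18)*90 + (226/(192²) - 201062*(-1/80148))) = √(5/2 + (226/36864 + 100531/40074)) = √(5/2 + (226*(1/36864) + 100531/40074)) = √(5/2 + (113/18432 + 100531/40074)) = √(5/2 + 309585959/123107328) = √(617354279/123107328) = √8246618458882/1282368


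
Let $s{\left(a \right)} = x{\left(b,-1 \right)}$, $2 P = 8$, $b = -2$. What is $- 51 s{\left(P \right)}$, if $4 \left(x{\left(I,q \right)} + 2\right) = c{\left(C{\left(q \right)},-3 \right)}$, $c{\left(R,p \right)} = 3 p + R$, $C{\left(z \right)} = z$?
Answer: $\frac{459}{2} \approx 229.5$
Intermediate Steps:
$P = 4$ ($P = \frac{1}{2} \cdot 8 = 4$)
$c{\left(R,p \right)} = R + 3 p$
$x{\left(I,q \right)} = - \frac{17}{4} + \frac{q}{4}$ ($x{\left(I,q \right)} = -2 + \frac{q + 3 \left(-3\right)}{4} = -2 + \frac{q - 9}{4} = -2 + \frac{-9 + q}{4} = -2 + \left(- \frac{9}{4} + \frac{q}{4}\right) = - \frac{17}{4} + \frac{q}{4}$)
$s{\left(a \right)} = - \frac{9}{2}$ ($s{\left(a \right)} = - \frac{17}{4} + \frac{1}{4} \left(-1\right) = - \frac{17}{4} - \frac{1}{4} = - \frac{9}{2}$)
$- 51 s{\left(P \right)} = \left(-51\right) \left(- \frac{9}{2}\right) = \frac{459}{2}$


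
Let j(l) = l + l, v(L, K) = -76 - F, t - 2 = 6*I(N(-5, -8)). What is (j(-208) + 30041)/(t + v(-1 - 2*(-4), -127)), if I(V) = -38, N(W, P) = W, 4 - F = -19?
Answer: -1185/13 ≈ -91.154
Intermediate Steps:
F = 23 (F = 4 - 1*(-19) = 4 + 19 = 23)
t = -226 (t = 2 + 6*(-38) = 2 - 228 = -226)
v(L, K) = -99 (v(L, K) = -76 - 1*23 = -76 - 23 = -99)
j(l) = 2*l
(j(-208) + 30041)/(t + v(-1 - 2*(-4), -127)) = (2*(-208) + 30041)/(-226 - 99) = (-416 + 30041)/(-325) = 29625*(-1/325) = -1185/13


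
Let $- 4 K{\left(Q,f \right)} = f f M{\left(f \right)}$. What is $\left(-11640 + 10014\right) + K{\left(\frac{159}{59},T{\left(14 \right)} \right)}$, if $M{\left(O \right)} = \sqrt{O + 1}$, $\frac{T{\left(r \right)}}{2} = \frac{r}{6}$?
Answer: $-1626 - \frac{49 \sqrt{51}}{27} \approx -1639.0$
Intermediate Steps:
$T{\left(r \right)} = \frac{r}{3}$ ($T{\left(r \right)} = 2 \frac{r}{6} = \frac{r}{3}$)
$M{\left(O \right)} = \sqrt{1 + O}$
$K{\left(Q,f \right)} = - \frac{f^{2} \sqrt{1 + f}}{4}$ ($K{\left(Q,f \right)} = - \frac{f f \sqrt{1 + f}}{4} = - \frac{f^{2} \sqrt{1 + f}}{4}$)
$\left(-11640 + 10014\right) + K{\left(\frac{159}{59},T{\left(14 \right)} \right)} = \left(-11640 + 10014\right) - \frac{\left(\frac{1}{3} \cdot 14\right)^{2} \sqrt{1 + \frac{1}{3} \cdot 14}}{4} = -1626 - \frac{\left(\frac{14}{3}\right)^{2} \sqrt{1 + \frac{14}{3}}}{4} = -1626 - \frac{49 \sqrt{\frac{17}{3}}}{9} = -1626 - \frac{49 \frac{\sqrt{51}}{3}}{9} = -1626 - \frac{49 \sqrt{51}}{27}$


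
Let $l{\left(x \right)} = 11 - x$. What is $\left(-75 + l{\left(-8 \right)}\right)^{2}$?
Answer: $3136$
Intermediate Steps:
$\left(-75 + l{\left(-8 \right)}\right)^{2} = \left(-75 + \left(11 - -8\right)\right)^{2} = \left(-75 + \left(11 + 8\right)\right)^{2} = \left(-75 + 19\right)^{2} = \left(-56\right)^{2} = 3136$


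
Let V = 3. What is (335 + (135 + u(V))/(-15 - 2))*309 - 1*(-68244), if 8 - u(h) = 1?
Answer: 2876025/17 ≈ 1.6918e+5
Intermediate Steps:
u(h) = 7 (u(h) = 8 - 1*1 = 8 - 1 = 7)
(335 + (135 + u(V))/(-15 - 2))*309 - 1*(-68244) = (335 + (135 + 7)/(-15 - 2))*309 - 1*(-68244) = (335 + 142/(-17))*309 + 68244 = (335 + 142*(-1/17))*309 + 68244 = (335 - 142/17)*309 + 68244 = (5553/17)*309 + 68244 = 1715877/17 + 68244 = 2876025/17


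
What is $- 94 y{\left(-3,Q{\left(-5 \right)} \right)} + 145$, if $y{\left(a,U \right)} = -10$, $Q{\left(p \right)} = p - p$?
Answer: $1085$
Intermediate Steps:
$Q{\left(p \right)} = 0$
$- 94 y{\left(-3,Q{\left(-5 \right)} \right)} + 145 = \left(-94\right) \left(-10\right) + 145 = 940 + 145 = 1085$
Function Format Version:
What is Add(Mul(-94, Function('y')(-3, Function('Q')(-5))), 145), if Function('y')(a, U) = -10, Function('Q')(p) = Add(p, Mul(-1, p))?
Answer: 1085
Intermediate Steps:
Function('Q')(p) = 0
Add(Mul(-94, Function('y')(-3, Function('Q')(-5))), 145) = Add(Mul(-94, -10), 145) = Add(940, 145) = 1085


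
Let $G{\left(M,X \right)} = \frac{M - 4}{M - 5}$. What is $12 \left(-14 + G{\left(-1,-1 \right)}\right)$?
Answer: $-158$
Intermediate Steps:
$G{\left(M,X \right)} = \frac{-4 + M}{-5 + M}$
$12 \left(-14 + G{\left(-1,-1 \right)}\right) = 12 \left(-14 + \frac{-4 - 1}{-5 - 1}\right) = 12 \left(-14 + \frac{1}{-6} \left(-5\right)\right) = 12 \left(-14 - - \frac{5}{6}\right) = 12 \left(-14 + \frac{5}{6}\right) = 12 \left(- \frac{79}{6}\right) = -158$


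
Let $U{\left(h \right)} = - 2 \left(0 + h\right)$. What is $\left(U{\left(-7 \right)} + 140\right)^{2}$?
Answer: $23716$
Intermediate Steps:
$U{\left(h \right)} = - 2 h$
$\left(U{\left(-7 \right)} + 140\right)^{2} = \left(\left(-2\right) \left(-7\right) + 140\right)^{2} = \left(14 + 140\right)^{2} = 154^{2} = 23716$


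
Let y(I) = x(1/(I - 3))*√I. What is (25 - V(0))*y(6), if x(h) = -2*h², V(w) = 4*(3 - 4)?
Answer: -58*√6/9 ≈ -15.786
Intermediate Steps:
V(w) = -4 (V(w) = 4*(-1) = -4)
y(I) = -2*√I/(-3 + I)² (y(I) = (-2/(I - 3)²)*√I = (-2/(-3 + I)²)*√I = -2*√I/(-3 + I)²)
(25 - V(0))*y(6) = (25 - 1*(-4))*(-2*√6/(-3 + 6)²) = (25 + 4)*(-2*√6/3²) = 29*(-2*√6*⅑) = 29*(-2*√6/9) = -58*√6/9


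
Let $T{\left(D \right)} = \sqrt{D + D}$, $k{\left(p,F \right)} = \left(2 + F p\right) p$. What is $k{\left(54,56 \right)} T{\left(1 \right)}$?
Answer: $163404 \sqrt{2} \approx 2.3109 \cdot 10^{5}$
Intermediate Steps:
$k{\left(p,F \right)} = p \left(2 + F p\right)$
$T{\left(D \right)} = \sqrt{2} \sqrt{D}$ ($T{\left(D \right)} = \sqrt{2 D} = \sqrt{2} \sqrt{D}$)
$k{\left(54,56 \right)} T{\left(1 \right)} = 54 \left(2 + 56 \cdot 54\right) \sqrt{2} \sqrt{1} = 54 \left(2 + 3024\right) \sqrt{2} \cdot 1 = 54 \cdot 3026 \sqrt{2} = 163404 \sqrt{2}$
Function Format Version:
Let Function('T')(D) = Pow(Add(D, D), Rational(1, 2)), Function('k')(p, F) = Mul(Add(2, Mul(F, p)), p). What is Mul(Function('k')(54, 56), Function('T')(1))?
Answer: Mul(163404, Pow(2, Rational(1, 2))) ≈ 2.3109e+5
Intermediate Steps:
Function('k')(p, F) = Mul(p, Add(2, Mul(F, p)))
Function('T')(D) = Mul(Pow(2, Rational(1, 2)), Pow(D, Rational(1, 2))) (Function('T')(D) = Pow(Mul(2, D), Rational(1, 2)) = Mul(Pow(2, Rational(1, 2)), Pow(D, Rational(1, 2))))
Mul(Function('k')(54, 56), Function('T')(1)) = Mul(Mul(54, Add(2, Mul(56, 54))), Mul(Pow(2, Rational(1, 2)), Pow(1, Rational(1, 2)))) = Mul(Mul(54, Add(2, 3024)), Mul(Pow(2, Rational(1, 2)), 1)) = Mul(Mul(54, 3026), Pow(2, Rational(1, 2))) = Mul(163404, Pow(2, Rational(1, 2)))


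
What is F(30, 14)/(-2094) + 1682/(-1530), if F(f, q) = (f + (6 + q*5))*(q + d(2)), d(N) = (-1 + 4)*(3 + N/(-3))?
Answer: -577324/266985 ≈ -2.1624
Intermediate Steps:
d(N) = 9 - N (d(N) = 3*(3 + N*(-⅓)) = 3*(3 - N/3) = 9 - N)
F(f, q) = (7 + q)*(6 + f + 5*q) (F(f, q) = (f + (6 + q*5))*(q + (9 - 1*2)) = (f + (6 + 5*q))*(q + (9 - 2)) = (6 + f + 5*q)*(q + 7) = (6 + f + 5*q)*(7 + q) = (7 + q)*(6 + f + 5*q))
F(30, 14)/(-2094) + 1682/(-1530) = (42 + 5*14² + 7*30 + 41*14 + 30*14)/(-2094) + 1682/(-1530) = (42 + 5*196 + 210 + 574 + 420)*(-1/2094) + 1682*(-1/1530) = (42 + 980 + 210 + 574 + 420)*(-1/2094) - 841/765 = 2226*(-1/2094) - 841/765 = -371/349 - 841/765 = -577324/266985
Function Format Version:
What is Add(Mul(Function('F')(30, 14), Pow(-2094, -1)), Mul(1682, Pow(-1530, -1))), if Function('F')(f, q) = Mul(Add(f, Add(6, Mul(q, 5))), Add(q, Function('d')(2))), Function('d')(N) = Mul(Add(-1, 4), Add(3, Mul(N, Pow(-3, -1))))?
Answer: Rational(-577324, 266985) ≈ -2.1624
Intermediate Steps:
Function('d')(N) = Add(9, Mul(-1, N)) (Function('d')(N) = Mul(3, Add(3, Mul(N, Rational(-1, 3)))) = Mul(3, Add(3, Mul(Rational(-1, 3), N))) = Add(9, Mul(-1, N)))
Function('F')(f, q) = Mul(Add(7, q), Add(6, f, Mul(5, q))) (Function('F')(f, q) = Mul(Add(f, Add(6, Mul(q, 5))), Add(q, Add(9, Mul(-1, 2)))) = Mul(Add(f, Add(6, Mul(5, q))), Add(q, Add(9, -2))) = Mul(Add(6, f, Mul(5, q)), Add(q, 7)) = Mul(Add(6, f, Mul(5, q)), Add(7, q)) = Mul(Add(7, q), Add(6, f, Mul(5, q))))
Add(Mul(Function('F')(30, 14), Pow(-2094, -1)), Mul(1682, Pow(-1530, -1))) = Add(Mul(Add(42, Mul(5, Pow(14, 2)), Mul(7, 30), Mul(41, 14), Mul(30, 14)), Pow(-2094, -1)), Mul(1682, Pow(-1530, -1))) = Add(Mul(Add(42, Mul(5, 196), 210, 574, 420), Rational(-1, 2094)), Mul(1682, Rational(-1, 1530))) = Add(Mul(Add(42, 980, 210, 574, 420), Rational(-1, 2094)), Rational(-841, 765)) = Add(Mul(2226, Rational(-1, 2094)), Rational(-841, 765)) = Add(Rational(-371, 349), Rational(-841, 765)) = Rational(-577324, 266985)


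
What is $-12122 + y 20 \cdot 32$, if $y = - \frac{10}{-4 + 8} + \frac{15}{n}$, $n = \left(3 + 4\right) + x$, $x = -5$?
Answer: $-8922$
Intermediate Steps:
$n = 2$ ($n = \left(3 + 4\right) - 5 = 7 - 5 = 2$)
$y = 5$ ($y = - \frac{10}{-4 + 8} + \frac{15}{2} = - \frac{10}{4} + 15 \cdot \frac{1}{2} = \left(-10\right) \frac{1}{4} + \frac{15}{2} = - \frac{5}{2} + \frac{15}{2} = 5$)
$-12122 + y 20 \cdot 32 = -12122 + 5 \cdot 20 \cdot 32 = -12122 + 100 \cdot 32 = -12122 + 3200 = -8922$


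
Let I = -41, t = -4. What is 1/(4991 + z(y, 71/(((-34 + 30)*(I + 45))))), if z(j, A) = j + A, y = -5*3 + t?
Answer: 16/79481 ≈ 0.00020131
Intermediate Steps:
y = -19 (y = -5*3 - 4 = -15 - 4 = -19)
z(j, A) = A + j
1/(4991 + z(y, 71/(((-34 + 30)*(I + 45))))) = 1/(4991 + (71/(((-34 + 30)*(-41 + 45))) - 19)) = 1/(4991 + (71/((-4*4)) - 19)) = 1/(4991 + (71/(-16) - 19)) = 1/(4991 + (71*(-1/16) - 19)) = 1/(4991 + (-71/16 - 19)) = 1/(4991 - 375/16) = 1/(79481/16) = 16/79481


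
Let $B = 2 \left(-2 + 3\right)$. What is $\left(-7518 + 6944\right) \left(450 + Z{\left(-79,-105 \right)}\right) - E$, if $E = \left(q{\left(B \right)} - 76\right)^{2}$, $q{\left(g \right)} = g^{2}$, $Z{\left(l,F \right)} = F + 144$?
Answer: $-285870$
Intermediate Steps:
$B = 2$ ($B = 2 \cdot 1 = 2$)
$Z{\left(l,F \right)} = 144 + F$
$E = 5184$ ($E = \left(2^{2} - 76\right)^{2} = \left(4 - 76\right)^{2} = \left(-72\right)^{2} = 5184$)
$\left(-7518 + 6944\right) \left(450 + Z{\left(-79,-105 \right)}\right) - E = \left(-7518 + 6944\right) \left(450 + \left(144 - 105\right)\right) - 5184 = - 574 \left(450 + 39\right) - 5184 = \left(-574\right) 489 - 5184 = -280686 - 5184 = -285870$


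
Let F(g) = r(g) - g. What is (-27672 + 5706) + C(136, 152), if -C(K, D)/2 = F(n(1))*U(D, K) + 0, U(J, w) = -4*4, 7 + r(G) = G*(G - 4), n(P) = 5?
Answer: -22190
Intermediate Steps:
r(G) = -7 + G*(-4 + G) (r(G) = -7 + G*(G - 4) = -7 + G*(-4 + G))
U(J, w) = -16
F(g) = -7 + g**2 - 5*g (F(g) = (-7 + g**2 - 4*g) - g = -7 + g**2 - 5*g)
C(K, D) = -224 (C(K, D) = -2*((-7 + 5**2 - 5*5)*(-16) + 0) = -2*((-7 + 25 - 25)*(-16) + 0) = -2*(-7*(-16) + 0) = -2*(112 + 0) = -2*112 = -224)
(-27672 + 5706) + C(136, 152) = (-27672 + 5706) - 224 = -21966 - 224 = -22190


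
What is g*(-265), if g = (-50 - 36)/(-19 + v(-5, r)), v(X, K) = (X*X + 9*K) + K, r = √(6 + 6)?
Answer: -11395/97 + 113950*√3/291 ≈ 560.76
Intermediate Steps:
r = 2*√3 (r = √12 = 2*√3 ≈ 3.4641)
v(X, K) = X² + 10*K (v(X, K) = (X² + 9*K) + K = X² + 10*K)
g = -86/(6 + 20*√3) (g = (-50 - 36)/(-19 + ((-5)² + 10*(2*√3))) = -86/(-19 + (25 + 20*√3)) = -86/(6 + 20*√3) ≈ -2.1161)
g*(-265) = (43/97 - 430*√3/291)*(-265) = -11395/97 + 113950*√3/291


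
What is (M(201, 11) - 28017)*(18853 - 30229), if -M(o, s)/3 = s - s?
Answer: 318721392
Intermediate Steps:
M(o, s) = 0 (M(o, s) = -3*(s - s) = -3*0 = 0)
(M(201, 11) - 28017)*(18853 - 30229) = (0 - 28017)*(18853 - 30229) = -28017*(-11376) = 318721392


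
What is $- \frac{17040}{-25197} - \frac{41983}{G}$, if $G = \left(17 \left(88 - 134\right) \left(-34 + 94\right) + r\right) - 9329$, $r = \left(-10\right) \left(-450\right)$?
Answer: $\frac{646549537}{434639851} \approx 1.4876$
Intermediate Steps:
$r = 4500$
$G = -51749$ ($G = \left(17 \left(88 - 134\right) \left(-34 + 94\right) + 4500\right) - 9329 = \left(17 \left(\left(-46\right) 60\right) + 4500\right) - 9329 = \left(17 \left(-2760\right) + 4500\right) - 9329 = \left(-46920 + 4500\right) - 9329 = -42420 - 9329 = -51749$)
$- \frac{17040}{-25197} - \frac{41983}{G} = - \frac{17040}{-25197} - \frac{41983}{-51749} = \left(-17040\right) \left(- \frac{1}{25197}\right) - - \frac{41983}{51749} = \frac{5680}{8399} + \frac{41983}{51749} = \frac{646549537}{434639851}$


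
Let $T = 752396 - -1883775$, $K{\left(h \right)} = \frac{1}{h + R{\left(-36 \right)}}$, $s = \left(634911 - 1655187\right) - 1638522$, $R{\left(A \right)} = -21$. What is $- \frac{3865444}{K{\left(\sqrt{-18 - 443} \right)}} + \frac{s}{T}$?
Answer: $\frac{213989396214606}{2636171} - 3865444 i \sqrt{461} \approx 8.1174 \cdot 10^{7} - 8.2995 \cdot 10^{7} i$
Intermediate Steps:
$s = -2658798$ ($s = -1020276 - 1638522 = -2658798$)
$K{\left(h \right)} = \frac{1}{-21 + h}$ ($K{\left(h \right)} = \frac{1}{h - 21} = \frac{1}{-21 + h}$)
$T = 2636171$ ($T = 752396 + 1883775 = 2636171$)
$- \frac{3865444}{K{\left(\sqrt{-18 - 443} \right)}} + \frac{s}{T} = - \frac{3865444}{\frac{1}{-21 + \sqrt{-18 - 443}}} - \frac{2658798}{2636171} = - \frac{3865444}{\frac{1}{-21 + \sqrt{-461}}} - \frac{2658798}{2636171} = - \frac{3865444}{\frac{1}{-21 + i \sqrt{461}}} - \frac{2658798}{2636171} = - 3865444 \left(-21 + i \sqrt{461}\right) - \frac{2658798}{2636171} = \left(81174324 - 3865444 i \sqrt{461}\right) - \frac{2658798}{2636171} = \frac{213989396214606}{2636171} - 3865444 i \sqrt{461}$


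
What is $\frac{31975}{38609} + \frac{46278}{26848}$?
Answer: $\frac{1322606051}{518287216} \approx 2.5519$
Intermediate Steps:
$\frac{31975}{38609} + \frac{46278}{26848} = 31975 \cdot \frac{1}{38609} + 46278 \cdot \frac{1}{26848} = \frac{31975}{38609} + \frac{23139}{13424} = \frac{1322606051}{518287216}$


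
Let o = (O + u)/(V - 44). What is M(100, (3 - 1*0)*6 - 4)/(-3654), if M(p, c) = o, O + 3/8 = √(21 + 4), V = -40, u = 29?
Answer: 269/2455488 ≈ 0.00010955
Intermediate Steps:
O = 37/8 (O = -3/8 + √(21 + 4) = -3/8 + √25 = -3/8 + 5 = 37/8 ≈ 4.6250)
o = -269/672 (o = (37/8 + 29)/(-40 - 44) = (269/8)/(-84) = (269/8)*(-1/84) = -269/672 ≈ -0.40030)
M(p, c) = -269/672
M(100, (3 - 1*0)*6 - 4)/(-3654) = -269/672/(-3654) = -269/672*(-1/3654) = 269/2455488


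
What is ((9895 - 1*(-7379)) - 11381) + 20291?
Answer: 26184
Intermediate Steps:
((9895 - 1*(-7379)) - 11381) + 20291 = ((9895 + 7379) - 11381) + 20291 = (17274 - 11381) + 20291 = 5893 + 20291 = 26184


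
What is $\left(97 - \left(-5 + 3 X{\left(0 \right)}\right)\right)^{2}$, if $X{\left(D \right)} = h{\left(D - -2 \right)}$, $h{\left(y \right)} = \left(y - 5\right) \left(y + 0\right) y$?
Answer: $19044$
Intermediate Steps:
$h{\left(y \right)} = y^{2} \left(-5 + y\right)$ ($h{\left(y \right)} = \left(-5 + y\right) y y = y \left(-5 + y\right) y = y^{2} \left(-5 + y\right)$)
$X{\left(D \right)} = \left(2 + D\right)^{2} \left(-3 + D\right)$ ($X{\left(D \right)} = \left(D - -2\right)^{2} \left(-5 + \left(D - -2\right)\right) = \left(D + 2\right)^{2} \left(-5 + \left(D + 2\right)\right) = \left(2 + D\right)^{2} \left(-5 + \left(2 + D\right)\right) = \left(2 + D\right)^{2} \left(-3 + D\right)$)
$\left(97 - \left(-5 + 3 X{\left(0 \right)}\right)\right)^{2} = \left(97 - \left(-5 + 3 \left(2 + 0\right)^{2} \left(-3 + 0\right)\right)\right)^{2} = \left(97 - \left(-5 + 3 \cdot 2^{2} \left(-3\right)\right)\right)^{2} = \left(97 - \left(-5 + 3 \cdot 4 \left(-3\right)\right)\right)^{2} = \left(97 + \left(5 - -36\right)\right)^{2} = \left(97 + \left(5 + 36\right)\right)^{2} = \left(97 + 41\right)^{2} = 138^{2} = 19044$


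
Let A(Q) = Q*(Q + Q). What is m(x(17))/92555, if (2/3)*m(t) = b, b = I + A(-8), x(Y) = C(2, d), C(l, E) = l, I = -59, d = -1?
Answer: 207/185110 ≈ 0.0011183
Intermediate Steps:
A(Q) = 2*Q**2 (A(Q) = Q*(2*Q) = 2*Q**2)
x(Y) = 2
b = 69 (b = -59 + 2*(-8)**2 = -59 + 2*64 = -59 + 128 = 69)
m(t) = 207/2 (m(t) = (3/2)*69 = 207/2)
m(x(17))/92555 = (207/2)/92555 = (207/2)*(1/92555) = 207/185110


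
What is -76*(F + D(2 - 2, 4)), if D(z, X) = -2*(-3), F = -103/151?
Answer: -61028/151 ≈ -404.16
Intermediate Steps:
F = -103/151 (F = -103*1/151 = -103/151 ≈ -0.68212)
D(z, X) = 6
-76*(F + D(2 - 2, 4)) = -76*(-103/151 + 6) = -76*803/151 = -61028/151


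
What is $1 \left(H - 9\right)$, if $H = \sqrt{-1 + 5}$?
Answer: $-7$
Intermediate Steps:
$H = 2$ ($H = \sqrt{4} = 2$)
$1 \left(H - 9\right) = 1 \left(2 - 9\right) = 1 \left(-7\right) = -7$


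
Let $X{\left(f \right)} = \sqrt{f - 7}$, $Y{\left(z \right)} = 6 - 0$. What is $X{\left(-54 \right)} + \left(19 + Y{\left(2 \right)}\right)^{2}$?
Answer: $625 + i \sqrt{61} \approx 625.0 + 7.8102 i$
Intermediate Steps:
$Y{\left(z \right)} = 6$ ($Y{\left(z \right)} = 6 + 0 = 6$)
$X{\left(f \right)} = \sqrt{-7 + f}$
$X{\left(-54 \right)} + \left(19 + Y{\left(2 \right)}\right)^{2} = \sqrt{-7 - 54} + \left(19 + 6\right)^{2} = \sqrt{-61} + 25^{2} = i \sqrt{61} + 625 = 625 + i \sqrt{61}$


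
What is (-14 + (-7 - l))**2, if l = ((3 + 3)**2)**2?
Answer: 1734489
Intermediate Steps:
l = 1296 (l = (6**2)**2 = 36**2 = 1296)
(-14 + (-7 - l))**2 = (-14 + (-7 - 1*1296))**2 = (-14 + (-7 - 1296))**2 = (-14 - 1303)**2 = (-1317)**2 = 1734489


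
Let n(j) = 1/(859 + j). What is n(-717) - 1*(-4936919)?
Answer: 701042499/142 ≈ 4.9369e+6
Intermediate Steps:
n(-717) - 1*(-4936919) = 1/(859 - 717) - 1*(-4936919) = 1/142 + 4936919 = 701042499/142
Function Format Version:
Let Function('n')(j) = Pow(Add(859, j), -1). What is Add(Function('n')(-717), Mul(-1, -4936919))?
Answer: Rational(701042499, 142) ≈ 4.9369e+6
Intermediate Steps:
Add(Function('n')(-717), Mul(-1, -4936919)) = Add(Pow(Add(859, -717), -1), Mul(-1, -4936919)) = Add(Pow(142, -1), 4936919) = Add(Rational(1, 142), 4936919) = Rational(701042499, 142)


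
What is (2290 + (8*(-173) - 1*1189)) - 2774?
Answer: -3057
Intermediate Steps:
(2290 + (8*(-173) - 1*1189)) - 2774 = (2290 + (-1384 - 1189)) - 2774 = (2290 - 2573) - 2774 = -283 - 2774 = -3057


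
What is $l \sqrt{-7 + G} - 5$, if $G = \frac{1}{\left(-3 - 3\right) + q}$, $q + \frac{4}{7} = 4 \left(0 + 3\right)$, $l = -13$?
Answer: $-5 - \frac{13 i \sqrt{9842}}{38} \approx -5.0 - 33.939 i$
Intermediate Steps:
$q = \frac{80}{7}$ ($q = - \frac{4}{7} + 4 \left(0 + 3\right) = - \frac{4}{7} + 4 \cdot 3 = - \frac{4}{7} + 12 = \frac{80}{7} \approx 11.429$)
$G = \frac{7}{38}$ ($G = \frac{1}{\left(-3 - 3\right) + \frac{80}{7}} = \frac{1}{-6 + \frac{80}{7}} = \frac{1}{\frac{38}{7}} = \frac{7}{38} \approx 0.18421$)
$l \sqrt{-7 + G} - 5 = - 13 \sqrt{-7 + \frac{7}{38}} - 5 = - 13 \sqrt{- \frac{259}{38}} - 5 = - 13 \frac{i \sqrt{9842}}{38} - 5 = - \frac{13 i \sqrt{9842}}{38} - 5 = -5 - \frac{13 i \sqrt{9842}}{38}$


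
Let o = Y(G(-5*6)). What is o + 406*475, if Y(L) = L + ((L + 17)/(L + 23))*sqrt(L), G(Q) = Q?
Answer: 192820 + 13*I*sqrt(30)/7 ≈ 1.9282e+5 + 10.172*I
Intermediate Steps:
Y(L) = L + sqrt(L)*(17 + L)/(23 + L) (Y(L) = L + ((17 + L)/(23 + L))*sqrt(L) = L + sqrt(L)*(17 + L)/(23 + L))
o = -30 + 13*I*sqrt(30)/7 (o = ((-5*6)**2 + (-5*6)**(3/2) + 17*sqrt(-5*6) + 23*(-5*6))/(23 - 5*6) = ((-30)**2 + (-30)**(3/2) + 17*sqrt(-30) + 23*(-30))/(23 - 30) = (900 - 30*I*sqrt(30) + 17*(I*sqrt(30)) - 690)/(-7) = -(900 - 30*I*sqrt(30) + 17*I*sqrt(30) - 690)/7 = -(210 - 13*I*sqrt(30))/7 = -30 + 13*I*sqrt(30)/7 ≈ -30.0 + 10.172*I)
o + 406*475 = (-30 + 13*I*sqrt(30)/7) + 406*475 = (-30 + 13*I*sqrt(30)/7) + 192850 = 192820 + 13*I*sqrt(30)/7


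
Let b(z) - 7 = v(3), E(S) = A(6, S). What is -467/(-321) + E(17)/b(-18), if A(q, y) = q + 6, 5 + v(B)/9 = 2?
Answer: 1372/1605 ≈ 0.85483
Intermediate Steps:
v(B) = -27 (v(B) = -45 + 9*2 = -45 + 18 = -27)
A(q, y) = 6 + q
E(S) = 12 (E(S) = 6 + 6 = 12)
b(z) = -20 (b(z) = 7 - 27 = -20)
-467/(-321) + E(17)/b(-18) = -467/(-321) + 12/(-20) = -467*(-1/321) + 12*(-1/20) = 467/321 - ⅗ = 1372/1605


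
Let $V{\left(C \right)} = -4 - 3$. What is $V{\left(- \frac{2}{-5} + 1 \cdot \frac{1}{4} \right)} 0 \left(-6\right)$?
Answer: $0$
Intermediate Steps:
$V{\left(C \right)} = -7$
$V{\left(- \frac{2}{-5} + 1 \cdot \frac{1}{4} \right)} 0 \left(-6\right) = \left(-7\right) 0 \left(-6\right) = 0 \left(-6\right) = 0$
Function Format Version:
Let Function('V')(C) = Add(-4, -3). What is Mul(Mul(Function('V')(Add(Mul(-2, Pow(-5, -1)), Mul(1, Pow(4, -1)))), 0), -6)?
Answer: 0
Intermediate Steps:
Function('V')(C) = -7
Mul(Mul(Function('V')(Add(Mul(-2, Pow(-5, -1)), Mul(1, Pow(4, -1)))), 0), -6) = Mul(Mul(-7, 0), -6) = Mul(0, -6) = 0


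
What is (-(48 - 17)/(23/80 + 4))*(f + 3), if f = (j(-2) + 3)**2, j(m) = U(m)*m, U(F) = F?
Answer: -128960/343 ≈ -375.98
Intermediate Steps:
j(m) = m**2 (j(m) = m*m = m**2)
f = 49 (f = ((-2)**2 + 3)**2 = (4 + 3)**2 = 7**2 = 49)
(-(48 - 17)/(23/80 + 4))*(f + 3) = (-(48 - 17)/(23/80 + 4))*(49 + 3) = -31/(23*(1/80) + 4)*52 = -31/(23/80 + 4)*52 = -31/343/80*52 = -31*80/343*52 = -1*2480/343*52 = -2480/343*52 = -128960/343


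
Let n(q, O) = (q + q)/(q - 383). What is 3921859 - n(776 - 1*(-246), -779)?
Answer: 2506065857/639 ≈ 3.9219e+6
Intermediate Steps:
n(q, O) = 2*q/(-383 + q) (n(q, O) = (2*q)/(-383 + q) = 2*q/(-383 + q))
3921859 - n(776 - 1*(-246), -779) = 3921859 - 2*(776 - 1*(-246))/(-383 + (776 - 1*(-246))) = 3921859 - 2*(776 + 246)/(-383 + (776 + 246)) = 3921859 - 2*1022/(-383 + 1022) = 3921859 - 2*1022/639 = 3921859 - 1*2044/639 = 3921859 - 2044/639 = 2506065857/639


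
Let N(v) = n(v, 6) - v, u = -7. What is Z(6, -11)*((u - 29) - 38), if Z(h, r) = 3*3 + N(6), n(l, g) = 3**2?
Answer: -888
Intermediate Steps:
n(l, g) = 9
N(v) = 9 - v
Z(h, r) = 12 (Z(h, r) = 3*3 + (9 - 1*6) = 9 + (9 - 6) = 9 + 3 = 12)
Z(6, -11)*((u - 29) - 38) = 12*((-7 - 29) - 38) = 12*(-36 - 38) = 12*(-74) = -888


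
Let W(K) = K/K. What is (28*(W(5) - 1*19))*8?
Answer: -4032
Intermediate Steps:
W(K) = 1
(28*(W(5) - 1*19))*8 = (28*(1 - 1*19))*8 = (28*(1 - 19))*8 = (28*(-18))*8 = -504*8 = -4032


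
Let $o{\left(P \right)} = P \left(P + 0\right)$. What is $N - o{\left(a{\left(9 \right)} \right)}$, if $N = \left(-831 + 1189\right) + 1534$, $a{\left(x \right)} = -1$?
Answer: $1891$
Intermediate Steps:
$o{\left(P \right)} = P^{2}$ ($o{\left(P \right)} = P P = P^{2}$)
$N = 1892$ ($N = 358 + 1534 = 1892$)
$N - o{\left(a{\left(9 \right)} \right)} = 1892 - \left(-1\right)^{2} = 1892 - 1 = 1891$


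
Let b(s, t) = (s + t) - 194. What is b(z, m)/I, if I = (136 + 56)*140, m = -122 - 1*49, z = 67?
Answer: -149/13440 ≈ -0.011086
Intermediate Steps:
m = -171 (m = -122 - 49 = -171)
I = 26880 (I = 192*140 = 26880)
b(s, t) = -194 + s + t
b(z, m)/I = (-194 + 67 - 171)/26880 = -298*1/26880 = -149/13440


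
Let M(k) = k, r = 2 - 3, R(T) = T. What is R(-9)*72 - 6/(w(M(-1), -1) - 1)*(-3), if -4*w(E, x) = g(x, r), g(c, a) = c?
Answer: -672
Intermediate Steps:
r = -1
w(E, x) = -x/4
R(-9)*72 - 6/(w(M(-1), -1) - 1)*(-3) = -9*72 - 6/(-¼*(-1) - 1)*(-3) = -648 - 6/(¼ - 1)*(-3) = -648 - 6/(-¾)*(-3) = -648 - 6*(-4/3)*(-3) = -648 + 8*(-3) = -648 - 24 = -672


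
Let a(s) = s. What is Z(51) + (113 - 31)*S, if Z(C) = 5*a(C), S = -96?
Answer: -7617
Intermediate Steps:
Z(C) = 5*C
Z(51) + (113 - 31)*S = 5*51 + (113 - 31)*(-96) = 255 + 82*(-96) = 255 - 7872 = -7617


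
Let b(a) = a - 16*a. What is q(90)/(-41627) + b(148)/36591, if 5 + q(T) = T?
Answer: -31840725/507724519 ≈ -0.062713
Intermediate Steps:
b(a) = -15*a
q(T) = -5 + T
q(90)/(-41627) + b(148)/36591 = (-5 + 90)/(-41627) - 15*148/36591 = 85*(-1/41627) - 2220*1/36591 = -85/41627 - 740/12197 = -31840725/507724519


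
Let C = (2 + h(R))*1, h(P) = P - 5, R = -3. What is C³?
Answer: -216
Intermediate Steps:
h(P) = -5 + P
C = -6 (C = (2 + (-5 - 3))*1 = (2 - 8)*1 = -6*1 = -6)
C³ = (-6)³ = -216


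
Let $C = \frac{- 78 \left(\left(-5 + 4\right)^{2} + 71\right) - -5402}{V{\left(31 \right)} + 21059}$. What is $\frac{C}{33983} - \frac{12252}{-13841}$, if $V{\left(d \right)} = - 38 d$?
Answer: $\frac{8277644551822}{9351201374343} \approx 0.8852$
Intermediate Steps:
$C = - \frac{214}{19881}$ ($C = \frac{- 78 \left(\left(-5 + 4\right)^{2} + 71\right) - -5402}{\left(-38\right) 31 + 21059} = \frac{- 78 \left(\left(-1\right)^{2} + 71\right) + 5402}{-1178 + 21059} = \frac{- 78 \left(1 + 71\right) + 5402}{19881} = \left(\left(-78\right) 72 + 5402\right) \frac{1}{19881} = \left(-5616 + 5402\right) \frac{1}{19881} = \left(-214\right) \frac{1}{19881} = - \frac{214}{19881} \approx -0.010764$)
$\frac{C}{33983} - \frac{12252}{-13841} = - \frac{214}{19881 \cdot 33983} - \frac{12252}{-13841} = \left(- \frac{214}{19881}\right) \frac{1}{33983} - - \frac{12252}{13841} = - \frac{214}{675616023} + \frac{12252}{13841} = \frac{8277644551822}{9351201374343}$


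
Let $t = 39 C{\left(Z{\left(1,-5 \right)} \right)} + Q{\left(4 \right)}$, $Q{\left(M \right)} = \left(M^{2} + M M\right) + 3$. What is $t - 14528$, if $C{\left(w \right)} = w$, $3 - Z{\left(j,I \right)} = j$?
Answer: $-14415$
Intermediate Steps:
$Z{\left(j,I \right)} = 3 - j$
$Q{\left(M \right)} = 3 + 2 M^{2}$ ($Q{\left(M \right)} = \left(M^{2} + M^{2}\right) + 3 = 2 M^{2} + 3 = 3 + 2 M^{2}$)
$t = 113$ ($t = 39 \left(3 - 1\right) + \left(3 + 2 \cdot 4^{2}\right) = 39 \left(3 - 1\right) + \left(3 + 2 \cdot 16\right) = 39 \cdot 2 + \left(3 + 32\right) = 78 + 35 = 113$)
$t - 14528 = 113 - 14528 = -14415$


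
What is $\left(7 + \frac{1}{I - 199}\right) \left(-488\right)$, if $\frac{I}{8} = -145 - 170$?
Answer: $- \frac{9287616}{2719} \approx -3415.8$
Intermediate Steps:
$I = -2520$ ($I = 8 \left(-145 - 170\right) = 8 \left(-315\right) = -2520$)
$\left(7 + \frac{1}{I - 199}\right) \left(-488\right) = \left(7 + \frac{1}{-2520 - 199}\right) \left(-488\right) = \left(7 + \frac{1}{-2719}\right) \left(-488\right) = \left(7 - \frac{1}{2719}\right) \left(-488\right) = \frac{19032}{2719} \left(-488\right) = - \frac{9287616}{2719}$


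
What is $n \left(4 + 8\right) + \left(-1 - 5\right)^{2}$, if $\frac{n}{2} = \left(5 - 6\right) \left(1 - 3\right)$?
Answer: $84$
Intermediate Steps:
$n = 4$ ($n = 2 \left(5 - 6\right) \left(1 - 3\right) = 2 \left(\left(-1\right) \left(-2\right)\right) = 2 \cdot 2 = 4$)
$n \left(4 + 8\right) + \left(-1 - 5\right)^{2} = 4 \left(4 + 8\right) + \left(-1 - 5\right)^{2} = 4 \cdot 12 + \left(-6\right)^{2} = 48 + 36 = 84$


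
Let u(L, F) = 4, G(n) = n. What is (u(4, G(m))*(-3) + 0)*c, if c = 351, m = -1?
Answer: -4212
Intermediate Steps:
(u(4, G(m))*(-3) + 0)*c = (4*(-3) + 0)*351 = (-12 + 0)*351 = -12*351 = -4212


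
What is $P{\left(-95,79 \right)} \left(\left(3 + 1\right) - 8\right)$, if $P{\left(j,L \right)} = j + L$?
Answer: $64$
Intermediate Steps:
$P{\left(j,L \right)} = L + j$
$P{\left(-95,79 \right)} \left(\left(3 + 1\right) - 8\right) = \left(79 - 95\right) \left(\left(3 + 1\right) - 8\right) = - 16 \left(4 - 8\right) = \left(-16\right) \left(-4\right) = 64$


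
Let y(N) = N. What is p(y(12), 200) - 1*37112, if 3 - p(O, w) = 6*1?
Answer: -37115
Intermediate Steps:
p(O, w) = -3 (p(O, w) = 3 - 6 = -3)
p(y(12), 200) - 1*37112 = -3 - 1*37112 = -3 - 37112 = -37115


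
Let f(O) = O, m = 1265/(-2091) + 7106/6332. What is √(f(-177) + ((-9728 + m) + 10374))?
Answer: √20576971266068982/6620106 ≈ 21.668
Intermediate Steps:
m = 3424333/6620106 (m = 1265*(-1/2091) + 7106*(1/6332) = -1265/2091 + 3553/3166 = 3424333/6620106 ≈ 0.51726)
√(f(-177) + ((-9728 + m) + 10374)) = √(-177 + ((-9728 + 3424333/6620106) + 10374)) = √(-177 + (-64396966835/6620106 + 10374)) = √(-177 + 4280012809/6620106) = √(3108254047/6620106) = √20576971266068982/6620106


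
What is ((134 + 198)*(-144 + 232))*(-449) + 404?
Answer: -13117580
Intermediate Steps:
((134 + 198)*(-144 + 232))*(-449) + 404 = (332*88)*(-449) + 404 = 29216*(-449) + 404 = -13117984 + 404 = -13117580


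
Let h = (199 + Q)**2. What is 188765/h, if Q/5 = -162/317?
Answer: 18968806085/3877926529 ≈ 4.8915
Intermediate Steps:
Q = -810/317 (Q = 5*(-162/317) = -810/317 ≈ -2.5552)
h = 3877926529/100489 (h = (199 - 810/317)**2 = (62273/317)**2 = 3877926529/100489 ≈ 38591.)
188765/h = 188765/(3877926529/100489) = 188765*(100489/3877926529) = 18968806085/3877926529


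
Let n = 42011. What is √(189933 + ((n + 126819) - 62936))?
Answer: √295827 ≈ 543.90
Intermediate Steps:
√(189933 + ((n + 126819) - 62936)) = √(189933 + ((42011 + 126819) - 62936)) = √(189933 + (168830 - 62936)) = √(189933 + 105894) = √295827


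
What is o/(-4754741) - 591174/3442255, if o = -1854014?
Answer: 3571109705636/16367030980955 ≈ 0.21819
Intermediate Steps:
o/(-4754741) - 591174/3442255 = -1854014/(-4754741) - 591174/3442255 = -1854014*(-1/4754741) - 591174*1/3442255 = 1854014/4754741 - 591174/3442255 = 3571109705636/16367030980955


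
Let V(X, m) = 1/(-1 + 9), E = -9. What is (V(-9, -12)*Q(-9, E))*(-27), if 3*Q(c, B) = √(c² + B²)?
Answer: -81*√2/8 ≈ -14.319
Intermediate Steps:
Q(c, B) = √(B² + c²)/3 (Q(c, B) = √(c² + B²)/3 = √(B² + c²)/3)
V(X, m) = ⅛ (V(X, m) = 1/8 = ⅛)
(V(-9, -12)*Q(-9, E))*(-27) = ((√((-9)² + (-9)²)/3)/8)*(-27) = ((√(81 + 81)/3)/8)*(-27) = ((√162/3)/8)*(-27) = (((9*√2)/3)/8)*(-27) = ((3*√2)/8)*(-27) = (3*√2/8)*(-27) = -81*√2/8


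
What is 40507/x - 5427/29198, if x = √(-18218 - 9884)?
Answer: -5427/29198 - 40507*I*√28102/28102 ≈ -0.18587 - 241.64*I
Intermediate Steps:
x = I*√28102 (x = √(-28102) = I*√28102 ≈ 167.64*I)
40507/x - 5427/29198 = 40507/((I*√28102)) - 5427/29198 = 40507*(-I*√28102/28102) - 5427*1/29198 = -40507*I*√28102/28102 - 5427/29198 = -5427/29198 - 40507*I*√28102/28102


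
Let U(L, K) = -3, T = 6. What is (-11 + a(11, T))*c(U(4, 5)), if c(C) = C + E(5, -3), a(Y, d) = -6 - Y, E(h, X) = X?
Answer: 168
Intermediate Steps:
c(C) = -3 + C (c(C) = C - 3 = -3 + C)
(-11 + a(11, T))*c(U(4, 5)) = (-11 + (-6 - 1*11))*(-3 - 3) = (-11 + (-6 - 11))*(-6) = (-11 - 17)*(-6) = -28*(-6) = 168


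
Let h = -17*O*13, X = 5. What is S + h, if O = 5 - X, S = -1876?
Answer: -1876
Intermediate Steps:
O = 0 (O = 5 - 1*5 = 5 - 5 = 0)
h = 0 (h = -17*0*13 = 0*13 = 0)
S + h = -1876 + 0 = -1876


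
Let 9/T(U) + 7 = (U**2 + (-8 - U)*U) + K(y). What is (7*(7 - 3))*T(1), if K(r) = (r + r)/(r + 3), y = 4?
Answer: -1764/97 ≈ -18.186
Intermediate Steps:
K(r) = 2*r/(3 + r) (K(r) = (2*r)/(3 + r) = 2*r/(3 + r))
T(U) = 9/(-41/7 + U**2 + U*(-8 - U)) (T(U) = 9/(-7 + ((U**2 + (-8 - U)*U) + 2*4/(3 + 4))) = 9/(-7 + ((U**2 + U*(-8 - U)) + 2*4/7)) = 9/(-7 + ((U**2 + U*(-8 - U)) + 2*4*(1/7))) = 9/(-7 + ((U**2 + U*(-8 - U)) + 8/7)) = 9/(-7 + (8/7 + U**2 + U*(-8 - U))) = 9/(-41/7 + U**2 + U*(-8 - U)))
(7*(7 - 3))*T(1) = (7*(7 - 3))*(-63/(41 + 56*1)) = (7*4)*(-63/(41 + 56)) = 28*(-63/97) = -1764/97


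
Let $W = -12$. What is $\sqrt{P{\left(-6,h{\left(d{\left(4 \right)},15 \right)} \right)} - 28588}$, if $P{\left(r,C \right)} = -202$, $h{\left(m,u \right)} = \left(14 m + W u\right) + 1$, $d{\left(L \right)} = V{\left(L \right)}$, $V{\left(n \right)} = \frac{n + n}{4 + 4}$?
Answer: $i \sqrt{28790} \approx 169.68 i$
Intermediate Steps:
$V{\left(n \right)} = \frac{n}{4}$ ($V{\left(n \right)} = \frac{2 n}{8} = 2 n \frac{1}{8} = \frac{n}{4}$)
$d{\left(L \right)} = \frac{L}{4}$
$h{\left(m,u \right)} = 1 - 12 u + 14 m$ ($h{\left(m,u \right)} = \left(14 m - 12 u\right) + 1 = \left(- 12 u + 14 m\right) + 1 = 1 - 12 u + 14 m$)
$\sqrt{P{\left(-6,h{\left(d{\left(4 \right)},15 \right)} \right)} - 28588} = \sqrt{-202 - 28588} = \sqrt{-28790} = i \sqrt{28790}$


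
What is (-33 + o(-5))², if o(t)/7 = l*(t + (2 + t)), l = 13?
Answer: 579121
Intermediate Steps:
o(t) = 182 + 182*t (o(t) = 7*(13*(t + (2 + t))) = 7*(13*(2 + 2*t)) = 7*(26 + 26*t) = 182 + 182*t)
(-33 + o(-5))² = (-33 + (182 + 182*(-5)))² = (-33 + (182 - 910))² = (-33 - 728)² = (-761)² = 579121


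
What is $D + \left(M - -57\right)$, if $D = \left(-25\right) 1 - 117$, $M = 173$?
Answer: $88$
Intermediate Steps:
$D = -142$ ($D = -25 - 117 = -142$)
$D + \left(M - -57\right) = -142 + \left(173 - -57\right) = -142 + \left(173 + 57\right) = -142 + 230 = 88$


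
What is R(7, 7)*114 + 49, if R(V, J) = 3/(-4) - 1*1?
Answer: -301/2 ≈ -150.50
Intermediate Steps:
R(V, J) = -7/4 (R(V, J) = 3*(-¼) - 1 = -¾ - 1 = -7/4)
R(7, 7)*114 + 49 = -7/4*114 + 49 = -399/2 + 49 = -301/2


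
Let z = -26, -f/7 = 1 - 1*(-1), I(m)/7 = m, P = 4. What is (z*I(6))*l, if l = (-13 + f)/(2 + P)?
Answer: 4914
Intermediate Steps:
I(m) = 7*m
f = -14 (f = -7*(1 - 1*(-1)) = -7*(1 + 1) = -7*2 = -14)
l = -9/2 (l = (-13 - 14)/(2 + 4) = -27/6 = -27*⅙ = -9/2 ≈ -4.5000)
(z*I(6))*l = -182*6*(-9/2) = -26*42*(-9/2) = -1092*(-9/2) = 4914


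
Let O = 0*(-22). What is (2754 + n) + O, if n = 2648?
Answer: 5402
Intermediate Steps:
O = 0
(2754 + n) + O = (2754 + 2648) + 0 = 5402 + 0 = 5402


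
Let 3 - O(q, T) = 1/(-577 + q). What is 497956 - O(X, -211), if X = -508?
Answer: 540279004/1085 ≈ 4.9795e+5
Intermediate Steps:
O(q, T) = 3 - 1/(-577 + q)
497956 - O(X, -211) = 497956 - (-1732 + 3*(-508))/(-577 - 508) = 497956 - (-1732 - 1524)/(-1085) = 497956 - (-1)*(-3256)/1085 = 497956 - 1*3256/1085 = 497956 - 3256/1085 = 540279004/1085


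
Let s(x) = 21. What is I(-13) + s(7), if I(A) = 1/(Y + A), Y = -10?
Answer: 482/23 ≈ 20.957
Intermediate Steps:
I(A) = 1/(-10 + A)
I(-13) + s(7) = 1/(-10 - 13) + 21 = 1/(-23) + 21 = -1/23 + 21 = 482/23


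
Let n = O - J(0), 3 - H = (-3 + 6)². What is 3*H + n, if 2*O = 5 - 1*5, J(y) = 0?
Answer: -18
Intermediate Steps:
H = -6 (H = 3 - (-3 + 6)² = 3 - 1*3² = 3 - 1*9 = 3 - 9 = -6)
O = 0 (O = (5 - 1*5)/2 = (5 - 5)/2 = (½)*0 = 0)
n = 0 (n = 0 - 1*0 = 0 + 0 = 0)
3*H + n = 3*(-6) + 0 = -18 + 0 = -18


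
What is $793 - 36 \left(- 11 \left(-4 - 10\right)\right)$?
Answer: $-4751$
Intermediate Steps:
$793 - 36 \left(- 11 \left(-4 - 10\right)\right) = 793 - 36 \left(\left(-11\right) \left(-14\right)\right) = 793 - 5544 = -4751$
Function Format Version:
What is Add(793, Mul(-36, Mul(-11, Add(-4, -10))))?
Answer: -4751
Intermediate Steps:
Add(793, Mul(-36, Mul(-11, Add(-4, -10)))) = Add(793, Mul(-36, Mul(-11, -14))) = Add(793, Mul(-36, 154)) = Add(793, -5544) = -4751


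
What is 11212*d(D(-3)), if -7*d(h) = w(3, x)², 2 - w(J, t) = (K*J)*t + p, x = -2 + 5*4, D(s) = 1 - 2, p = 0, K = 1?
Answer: -30317248/7 ≈ -4.3310e+6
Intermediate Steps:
D(s) = -1
x = 18 (x = -2 + 20 = 18)
w(J, t) = 2 - J*t (w(J, t) = 2 - ((1*J)*t + 0) = 2 - (J*t + 0) = 2 - J*t)
d(h) = -2704/7 (d(h) = -(2 - 1*3*18)²/7 = -(2 - 54)²/7 = -⅐*(-52)² = -⅐*2704 = -2704/7)
11212*d(D(-3)) = 11212*(-2704/7) = -30317248/7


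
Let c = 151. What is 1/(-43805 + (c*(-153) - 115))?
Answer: -1/67023 ≈ -1.4920e-5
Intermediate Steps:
1/(-43805 + (c*(-153) - 115)) = 1/(-43805 + (151*(-153) - 115)) = 1/(-43805 + (-23103 - 115)) = 1/(-43805 - 23218) = 1/(-67023) = -1/67023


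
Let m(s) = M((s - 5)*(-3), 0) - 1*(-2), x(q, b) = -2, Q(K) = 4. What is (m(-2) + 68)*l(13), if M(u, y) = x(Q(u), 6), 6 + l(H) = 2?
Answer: -272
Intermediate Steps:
l(H) = -4 (l(H) = -6 + 2 = -4)
M(u, y) = -2
m(s) = 0 (m(s) = -2 - 1*(-2) = -2 + 2 = 0)
(m(-2) + 68)*l(13) = (0 + 68)*(-4) = 68*(-4) = -272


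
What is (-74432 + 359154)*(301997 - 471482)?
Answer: -48256108170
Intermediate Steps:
(-74432 + 359154)*(301997 - 471482) = 284722*(-169485) = -48256108170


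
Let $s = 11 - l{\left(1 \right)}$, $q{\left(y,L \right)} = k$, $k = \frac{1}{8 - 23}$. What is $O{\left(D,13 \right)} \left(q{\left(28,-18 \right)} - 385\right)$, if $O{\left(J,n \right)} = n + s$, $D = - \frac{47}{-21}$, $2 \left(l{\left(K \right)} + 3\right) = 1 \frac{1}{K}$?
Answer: $- \frac{153064}{15} \approx -10204.0$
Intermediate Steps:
$k = - \frac{1}{15}$ ($k = \frac{1}{-15} = - \frac{1}{15} \approx -0.066667$)
$q{\left(y,L \right)} = - \frac{1}{15}$
$l{\left(K \right)} = -3 + \frac{1}{2 K}$ ($l{\left(K \right)} = -3 + \frac{1 \frac{1}{K}}{2} = -3 + \frac{1}{2 K}$)
$s = \frac{27}{2}$ ($s = 11 - \left(-3 + \frac{1}{2 \cdot 1}\right) = 11 - \left(-3 + \frac{1}{2} \cdot 1\right) = 11 - \left(-3 + \frac{1}{2}\right) = 11 - - \frac{5}{2} = 11 + \frac{5}{2} = \frac{27}{2} \approx 13.5$)
$D = \frac{47}{21}$ ($D = \left(-47\right) \left(- \frac{1}{21}\right) = \frac{47}{21} \approx 2.2381$)
$O{\left(J,n \right)} = \frac{27}{2} + n$ ($O{\left(J,n \right)} = n + \frac{27}{2} = \frac{27}{2} + n$)
$O{\left(D,13 \right)} \left(q{\left(28,-18 \right)} - 385\right) = \left(\frac{27}{2} + 13\right) \left(- \frac{1}{15} - 385\right) = \frac{53 \left(- \frac{1}{15} - 385\right)}{2} = \frac{53}{2} \left(- \frac{5776}{15}\right) = - \frac{153064}{15}$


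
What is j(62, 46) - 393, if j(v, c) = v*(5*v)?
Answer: 18827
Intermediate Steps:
j(v, c) = 5*v²
j(62, 46) - 393 = 5*62² - 393 = 5*3844 - 393 = 19220 - 393 = 18827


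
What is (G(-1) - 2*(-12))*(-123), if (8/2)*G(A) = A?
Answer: -11685/4 ≈ -2921.3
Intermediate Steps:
G(A) = A/4
(G(-1) - 2*(-12))*(-123) = ((1/4)*(-1) - 2*(-12))*(-123) = (-1/4 + 24)*(-123) = (95/4)*(-123) = -11685/4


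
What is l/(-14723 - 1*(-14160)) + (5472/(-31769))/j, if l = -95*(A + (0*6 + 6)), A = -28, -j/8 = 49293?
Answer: -363657476382/97961331719 ≈ -3.7123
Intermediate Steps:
j = -394344 (j = -8*49293 = -394344)
l = 2090 (l = -95*(-28 + (0*6 + 6)) = -95*(-28 + (0 + 6)) = -95*(-28 + 6) = -95*(-22) = 2090)
l/(-14723 - 1*(-14160)) + (5472/(-31769))/j = 2090/(-14723 - 1*(-14160)) + (5472/(-31769))/(-394344) = 2090/(-14723 + 14160) + (5472*(-1/31769))*(-1/394344) = 2090/(-563) - 5472/31769*(-1/394344) = 2090*(-1/563) + 76/173998813 = -2090/563 + 76/173998813 = -363657476382/97961331719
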